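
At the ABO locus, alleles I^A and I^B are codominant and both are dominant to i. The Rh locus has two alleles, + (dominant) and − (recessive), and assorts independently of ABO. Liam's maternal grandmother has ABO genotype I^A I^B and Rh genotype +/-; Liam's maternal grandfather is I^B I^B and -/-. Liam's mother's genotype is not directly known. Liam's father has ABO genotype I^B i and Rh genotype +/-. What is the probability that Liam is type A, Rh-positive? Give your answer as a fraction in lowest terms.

5/64

Liam's mother's ABO genotype from I^A I^B × I^B I^B: 1/2 I^A I^B, 1/2 I^B I^B.
Crossing each possibility with the father I^B i and summing P(type A): 1/2·1/4 + 1/2·0 = 1/8.
Similarly for Rh via the mother's Rh distribution: P(Rh+) = 5/8.
Independent loci: 1/8 × 5/8 = 5/64.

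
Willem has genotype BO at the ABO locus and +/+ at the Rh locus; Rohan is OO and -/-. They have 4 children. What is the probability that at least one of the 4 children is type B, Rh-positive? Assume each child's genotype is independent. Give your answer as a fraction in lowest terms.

15/16

ABO cross BO × OO → 1/2 O, 1/2 B.
Rh cross +/+ × -/- → 1 Rh+; so P(type B, Rh-positive) = 1/2 × 1 = 1/2 per child.
P(none) = (1/2)^4 = 1/16; P(at least one) = 1 − 1/16 = 15/16.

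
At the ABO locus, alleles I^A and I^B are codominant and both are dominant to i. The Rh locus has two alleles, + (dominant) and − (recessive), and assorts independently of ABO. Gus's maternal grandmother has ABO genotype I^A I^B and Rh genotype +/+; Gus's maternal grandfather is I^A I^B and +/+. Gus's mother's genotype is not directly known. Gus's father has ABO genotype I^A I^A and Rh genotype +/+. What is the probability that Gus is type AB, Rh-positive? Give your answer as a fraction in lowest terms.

Gus's mother's ABO genotype from I^A I^B × I^A I^B: 1/4 I^A I^A, 1/2 I^A I^B, 1/4 I^B I^B.
Crossing each possibility with the father I^A I^A and summing P(type AB): 1/4·0 + 1/2·1/2 + 1/4·1 = 1/2.
Similarly for Rh via the mother's Rh distribution: P(Rh+) = 1.
Independent loci: 1/2 × 1 = 1/2.

1/2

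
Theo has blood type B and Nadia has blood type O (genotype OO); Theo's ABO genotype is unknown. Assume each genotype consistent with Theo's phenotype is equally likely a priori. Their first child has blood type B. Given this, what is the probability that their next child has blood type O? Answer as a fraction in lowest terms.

Possible genotypes: Theo ∈ {BB, BO}; Nadia ∈ {OO}.
Weight each parental genotype pair by prior × P(type-B child):
  BB × OO: posterior weight 2/3; P(next child type O) = 0.
  BO × OO: posterior weight 1/3; P(next child type O) = 1/2.
Weighted sum = 1/6.

1/6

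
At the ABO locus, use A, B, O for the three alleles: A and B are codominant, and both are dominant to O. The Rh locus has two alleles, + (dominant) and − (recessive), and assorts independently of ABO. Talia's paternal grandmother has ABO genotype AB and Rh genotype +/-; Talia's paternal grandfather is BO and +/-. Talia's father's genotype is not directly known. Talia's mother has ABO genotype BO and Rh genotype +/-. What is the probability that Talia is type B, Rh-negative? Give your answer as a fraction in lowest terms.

5/32

Talia's father's ABO genotype from AB × BO: 1/4 AB, 1/4 AO, 1/4 BB, 1/4 BO.
Crossing each possibility with the mother BO and summing P(type B): 1/4·1/2 + 1/4·1/4 + 1/4·1 + 1/4·3/4 = 5/8.
Similarly for Rh via the father's Rh distribution: P(Rh-) = 1/4.
Independent loci: 5/8 × 1/4 = 5/32.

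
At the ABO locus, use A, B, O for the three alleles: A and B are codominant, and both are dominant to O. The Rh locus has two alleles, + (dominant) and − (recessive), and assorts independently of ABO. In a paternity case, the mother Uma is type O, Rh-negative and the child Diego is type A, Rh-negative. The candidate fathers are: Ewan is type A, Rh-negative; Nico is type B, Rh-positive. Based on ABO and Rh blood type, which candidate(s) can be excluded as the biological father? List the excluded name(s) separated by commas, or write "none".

A candidate is excluded only if no genotype consistent with his phenotype could produce a type A, Rh-negative child with a type O, Rh-negative mother.
Nico (type B, Rh+): no genotype consistent with that phenotype can produce a type-A Rh- child with a type-O mother.

Nico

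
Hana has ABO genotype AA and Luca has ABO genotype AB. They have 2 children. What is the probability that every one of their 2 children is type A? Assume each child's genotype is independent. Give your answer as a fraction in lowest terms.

ABO cross AA × AB → 1/2 A, 1/2 AB.
So P(type A) = 1/2 per child.
All 2 independent: (1/2)^2 = 1/4.

1/4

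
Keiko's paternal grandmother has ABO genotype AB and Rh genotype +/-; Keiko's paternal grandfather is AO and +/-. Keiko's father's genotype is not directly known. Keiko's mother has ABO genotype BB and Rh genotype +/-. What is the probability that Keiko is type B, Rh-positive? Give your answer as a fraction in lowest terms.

3/8

Keiko's father's ABO genotype from AB × AO: 1/4 AA, 1/4 AB, 1/4 AO, 1/4 BO.
Crossing each possibility with the mother BB and summing P(type B): 1/4·0 + 1/4·1/2 + 1/4·1/2 + 1/4·1 = 1/2.
Similarly for Rh via the father's Rh distribution: P(Rh+) = 3/4.
Independent loci: 1/2 × 3/4 = 3/8.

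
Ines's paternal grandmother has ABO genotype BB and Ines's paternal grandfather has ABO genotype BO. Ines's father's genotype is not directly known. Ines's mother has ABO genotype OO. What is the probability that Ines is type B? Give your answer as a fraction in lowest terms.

Ines's father's ABO genotype from BB × BO: 1/2 BB, 1/2 BO.
Crossing each possibility with the mother OO and summing P(type B): 1/2·1 + 1/2·1/2 = 3/4.

3/4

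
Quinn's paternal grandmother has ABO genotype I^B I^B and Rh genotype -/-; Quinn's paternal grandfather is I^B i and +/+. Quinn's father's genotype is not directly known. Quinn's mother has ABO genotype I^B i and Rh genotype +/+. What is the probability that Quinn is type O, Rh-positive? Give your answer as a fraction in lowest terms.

Quinn's father's ABO genotype from I^B I^B × I^B i: 1/2 I^B I^B, 1/2 I^B i.
Crossing each possibility with the mother I^B i and summing P(type O): 1/2·0 + 1/2·1/4 = 1/8.
Similarly for Rh via the father's Rh distribution: P(Rh+) = 1.
Independent loci: 1/8 × 1 = 1/8.

1/8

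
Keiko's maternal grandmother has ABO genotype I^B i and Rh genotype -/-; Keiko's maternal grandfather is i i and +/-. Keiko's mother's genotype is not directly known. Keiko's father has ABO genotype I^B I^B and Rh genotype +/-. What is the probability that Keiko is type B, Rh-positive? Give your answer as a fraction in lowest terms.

Keiko's mother's ABO genotype from I^B i × i i: 1/2 I^B i, 1/2 i i.
Crossing each possibility with the father I^B I^B and summing P(type B): 1/2·1 + 1/2·1 = 1.
Similarly for Rh via the mother's Rh distribution: P(Rh+) = 5/8.
Independent loci: 1 × 5/8 = 5/8.

5/8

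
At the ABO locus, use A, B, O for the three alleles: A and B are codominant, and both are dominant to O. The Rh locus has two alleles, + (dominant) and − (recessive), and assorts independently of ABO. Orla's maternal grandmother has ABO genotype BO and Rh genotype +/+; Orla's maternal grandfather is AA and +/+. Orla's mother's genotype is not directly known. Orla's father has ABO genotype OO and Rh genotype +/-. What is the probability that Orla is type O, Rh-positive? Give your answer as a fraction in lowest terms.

Orla's mother's ABO genotype from BO × AA: 1/2 AB, 1/2 AO.
Crossing each possibility with the father OO and summing P(type O): 1/2·0 + 1/2·1/2 = 1/4.
Similarly for Rh via the mother's Rh distribution: P(Rh+) = 1.
Independent loci: 1/4 × 1 = 1/4.

1/4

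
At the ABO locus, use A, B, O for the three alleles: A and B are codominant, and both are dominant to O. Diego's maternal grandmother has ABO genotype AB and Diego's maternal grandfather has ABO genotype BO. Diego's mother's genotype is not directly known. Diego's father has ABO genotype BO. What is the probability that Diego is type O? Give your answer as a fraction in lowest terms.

1/8

Diego's mother's ABO genotype from AB × BO: 1/4 AB, 1/4 AO, 1/4 BB, 1/4 BO.
Crossing each possibility with the father BO and summing P(type O): 1/4·0 + 1/4·1/4 + 1/4·0 + 1/4·1/4 = 1/8.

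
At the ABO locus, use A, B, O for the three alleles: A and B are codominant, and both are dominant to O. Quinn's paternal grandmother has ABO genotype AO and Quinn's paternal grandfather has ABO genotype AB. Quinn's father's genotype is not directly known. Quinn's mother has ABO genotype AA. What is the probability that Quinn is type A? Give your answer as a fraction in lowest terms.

Quinn's father's ABO genotype from AO × AB: 1/4 AA, 1/4 AB, 1/4 AO, 1/4 BO.
Crossing each possibility with the mother AA and summing P(type A): 1/4·1 + 1/4·1/2 + 1/4·1 + 1/4·1/2 = 3/4.

3/4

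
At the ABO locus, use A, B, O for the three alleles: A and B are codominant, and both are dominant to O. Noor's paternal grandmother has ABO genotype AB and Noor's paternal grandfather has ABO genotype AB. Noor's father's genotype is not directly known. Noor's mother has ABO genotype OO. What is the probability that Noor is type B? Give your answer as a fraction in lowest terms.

Noor's father's ABO genotype from AB × AB: 1/4 AA, 1/2 AB, 1/4 BB.
Crossing each possibility with the mother OO and summing P(type B): 1/4·0 + 1/2·1/2 + 1/4·1 = 1/2.

1/2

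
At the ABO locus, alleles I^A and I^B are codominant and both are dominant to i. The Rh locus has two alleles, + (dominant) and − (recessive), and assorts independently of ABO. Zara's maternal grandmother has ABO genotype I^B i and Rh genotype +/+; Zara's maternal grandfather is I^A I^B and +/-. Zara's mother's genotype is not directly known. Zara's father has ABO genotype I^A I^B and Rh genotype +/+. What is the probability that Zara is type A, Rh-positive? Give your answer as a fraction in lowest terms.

1/4

Zara's mother's ABO genotype from I^B i × I^A I^B: 1/4 I^A I^B, 1/4 I^A i, 1/4 I^B I^B, 1/4 I^B i.
Crossing each possibility with the father I^A I^B and summing P(type A): 1/4·1/4 + 1/4·1/2 + 1/4·0 + 1/4·1/4 = 1/4.
Similarly for Rh via the mother's Rh distribution: P(Rh+) = 1.
Independent loci: 1/4 × 1 = 1/4.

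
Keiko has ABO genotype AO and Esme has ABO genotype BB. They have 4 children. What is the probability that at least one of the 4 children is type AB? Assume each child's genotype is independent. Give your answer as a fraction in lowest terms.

15/16

ABO cross AO × BB → 1/2 B, 1/2 AB.
So P(type AB) = 1/2 per child.
P(none) = (1/2)^4 = 1/16; P(at least one) = 1 − 1/16 = 15/16.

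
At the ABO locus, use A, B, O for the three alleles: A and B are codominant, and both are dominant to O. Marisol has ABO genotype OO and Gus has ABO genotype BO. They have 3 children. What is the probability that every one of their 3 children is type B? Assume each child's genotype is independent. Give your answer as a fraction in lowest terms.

1/8

ABO cross OO × BO → 1/2 O, 1/2 B.
So P(type B) = 1/2 per child.
All 3 independent: (1/2)^3 = 1/8.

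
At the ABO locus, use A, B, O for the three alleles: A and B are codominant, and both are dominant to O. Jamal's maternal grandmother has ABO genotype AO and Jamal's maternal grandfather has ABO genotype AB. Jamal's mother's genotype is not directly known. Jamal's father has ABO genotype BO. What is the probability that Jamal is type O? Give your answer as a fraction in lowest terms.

Jamal's mother's ABO genotype from AO × AB: 1/4 AA, 1/4 AB, 1/4 AO, 1/4 BO.
Crossing each possibility with the father BO and summing P(type O): 1/4·0 + 1/4·0 + 1/4·1/4 + 1/4·1/4 = 1/8.

1/8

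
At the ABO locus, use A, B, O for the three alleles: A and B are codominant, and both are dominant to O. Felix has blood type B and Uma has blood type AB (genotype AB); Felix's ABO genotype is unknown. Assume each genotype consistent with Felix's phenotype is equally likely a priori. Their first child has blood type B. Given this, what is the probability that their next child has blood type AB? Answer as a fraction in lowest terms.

3/8

Possible genotypes: Felix ∈ {BB, BO}; Uma ∈ {AB}.
Weight each parental genotype pair by prior × P(type-B child):
  BB × AB: posterior weight 1/2; P(next child type AB) = 1/2.
  BO × AB: posterior weight 1/2; P(next child type AB) = 1/4.
Weighted sum = 3/8.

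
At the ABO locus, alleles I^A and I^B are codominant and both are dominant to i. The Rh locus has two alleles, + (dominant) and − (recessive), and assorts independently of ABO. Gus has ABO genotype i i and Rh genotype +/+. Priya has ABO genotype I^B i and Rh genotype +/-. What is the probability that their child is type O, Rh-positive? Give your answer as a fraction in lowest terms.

ABO cross i i × I^B i → offspring phenotypes: 1/2 O, 1/2 B.
Rh cross +/+ × +/- → 1 Rh+.
Independent loci: P(type O, Rh-positive) = 1/2 × 1 = 1/2.

1/2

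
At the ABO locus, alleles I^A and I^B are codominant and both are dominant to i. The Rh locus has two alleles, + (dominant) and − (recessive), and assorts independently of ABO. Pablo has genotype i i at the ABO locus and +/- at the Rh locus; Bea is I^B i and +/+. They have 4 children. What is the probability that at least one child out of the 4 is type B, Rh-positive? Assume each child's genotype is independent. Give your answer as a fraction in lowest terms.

15/16

ABO cross i i × I^B i → 1/2 O, 1/2 B.
Rh cross +/- × +/+ → 1 Rh+; so P(type B, Rh-positive) = 1/2 × 1 = 1/2 per child.
P(none) = (1/2)^4 = 1/16; P(at least one) = 1 − 1/16 = 15/16.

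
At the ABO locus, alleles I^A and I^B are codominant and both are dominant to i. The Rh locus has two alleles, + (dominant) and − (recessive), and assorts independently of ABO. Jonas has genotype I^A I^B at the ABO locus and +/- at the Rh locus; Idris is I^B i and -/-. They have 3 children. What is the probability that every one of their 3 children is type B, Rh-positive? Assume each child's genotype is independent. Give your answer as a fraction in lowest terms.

ABO cross I^A I^B × I^B i → 1/4 A, 1/2 B, 1/4 AB.
Rh cross +/- × -/- → 1/2 Rh+, 1/2 Rh-; so P(type B, Rh-positive) = 1/2 × 1/2 = 1/4 per child.
All 3 independent: (1/4)^3 = 1/64.

1/64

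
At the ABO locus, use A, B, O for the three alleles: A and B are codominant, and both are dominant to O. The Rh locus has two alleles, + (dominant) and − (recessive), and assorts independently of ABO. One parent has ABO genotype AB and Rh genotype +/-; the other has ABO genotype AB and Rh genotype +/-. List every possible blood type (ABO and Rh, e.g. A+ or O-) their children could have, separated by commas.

A+, A-, B+, B-, AB+, AB-

Gametes from AB × AB give offspring ABO genotypes AA, AB, BB, i.e. phenotypes A, B, AB.
Rh cross +/- × +/- → phenotypes Rh+, Rh-.
Combining independently: A+, A-, B+, B-, AB+, AB-.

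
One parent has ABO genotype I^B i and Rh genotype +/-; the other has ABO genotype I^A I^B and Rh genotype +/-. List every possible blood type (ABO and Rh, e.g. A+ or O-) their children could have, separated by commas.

Gametes from I^B i × I^A I^B give offspring ABO genotypes I^A I^B, I^A i, I^B I^B, I^B i, i.e. phenotypes A, B, AB.
Rh cross +/- × +/- → phenotypes Rh+, Rh-.
Combining independently: A+, A-, B+, B-, AB+, AB-.

A+, A-, B+, B-, AB+, AB-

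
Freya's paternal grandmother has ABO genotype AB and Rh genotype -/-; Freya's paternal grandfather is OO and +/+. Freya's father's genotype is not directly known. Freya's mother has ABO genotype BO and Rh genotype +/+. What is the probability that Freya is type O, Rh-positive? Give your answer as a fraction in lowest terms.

1/4

Freya's father's ABO genotype from AB × OO: 1/2 AO, 1/2 BO.
Crossing each possibility with the mother BO and summing P(type O): 1/2·1/4 + 1/2·1/4 = 1/4.
Similarly for Rh via the father's Rh distribution: P(Rh+) = 1.
Independent loci: 1/4 × 1 = 1/4.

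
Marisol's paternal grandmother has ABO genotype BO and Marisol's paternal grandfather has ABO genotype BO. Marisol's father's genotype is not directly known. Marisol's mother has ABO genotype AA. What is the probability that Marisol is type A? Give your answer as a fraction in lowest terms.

1/2

Marisol's father's ABO genotype from BO × BO: 1/4 BB, 1/2 BO, 1/4 OO.
Crossing each possibility with the mother AA and summing P(type A): 1/4·0 + 1/2·1/2 + 1/4·1 = 1/2.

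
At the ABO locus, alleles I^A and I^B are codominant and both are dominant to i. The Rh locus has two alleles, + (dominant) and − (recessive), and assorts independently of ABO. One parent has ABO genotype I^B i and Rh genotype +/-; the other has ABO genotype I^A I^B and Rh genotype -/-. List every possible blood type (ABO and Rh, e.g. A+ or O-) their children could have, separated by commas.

A+, A-, B+, B-, AB+, AB-

Gametes from I^B i × I^A I^B give offspring ABO genotypes I^A I^B, I^A i, I^B I^B, I^B i, i.e. phenotypes A, B, AB.
Rh cross +/- × -/- → phenotypes Rh+, Rh-.
Combining independently: A+, A-, B+, B-, AB+, AB-.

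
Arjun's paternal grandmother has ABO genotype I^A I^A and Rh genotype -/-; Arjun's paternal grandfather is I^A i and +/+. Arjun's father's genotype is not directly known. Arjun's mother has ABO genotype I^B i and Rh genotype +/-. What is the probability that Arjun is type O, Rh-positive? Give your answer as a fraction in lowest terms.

3/32

Arjun's father's ABO genotype from I^A I^A × I^A i: 1/2 I^A I^A, 1/2 I^A i.
Crossing each possibility with the mother I^B i and summing P(type O): 1/2·0 + 1/2·1/4 = 1/8.
Similarly for Rh via the father's Rh distribution: P(Rh+) = 3/4.
Independent loci: 1/8 × 3/4 = 3/32.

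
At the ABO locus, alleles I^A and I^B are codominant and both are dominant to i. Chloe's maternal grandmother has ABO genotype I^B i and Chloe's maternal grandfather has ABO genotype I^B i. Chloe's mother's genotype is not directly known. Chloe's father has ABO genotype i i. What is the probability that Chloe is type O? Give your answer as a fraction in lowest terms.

1/2

Chloe's mother's ABO genotype from I^B i × I^B i: 1/4 I^B I^B, 1/2 I^B i, 1/4 i i.
Crossing each possibility with the father i i and summing P(type O): 1/4·0 + 1/2·1/2 + 1/4·1 = 1/2.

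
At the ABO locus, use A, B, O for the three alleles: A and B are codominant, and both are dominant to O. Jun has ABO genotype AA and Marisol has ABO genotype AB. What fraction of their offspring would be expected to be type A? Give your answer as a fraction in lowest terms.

ABO cross AA × AB → offspring phenotypes: 1/2 A, 1/2 AB.
So P(type A) = 1/2.

1/2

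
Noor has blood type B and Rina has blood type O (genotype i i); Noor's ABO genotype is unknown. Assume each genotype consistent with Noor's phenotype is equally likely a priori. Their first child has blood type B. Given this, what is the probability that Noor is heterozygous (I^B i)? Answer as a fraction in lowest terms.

1/3

Possible genotypes: Noor ∈ {I^B I^B, I^B i}; Rina ∈ {i i}.
Weight each parental genotype pair by prior × P(type-B child):
  I^B I^B × i i: posterior weight 2/3.
  I^B i × i i: posterior weight 1/3.
Sum the posterior weight over pairs where Noor is I^B i: 1/3.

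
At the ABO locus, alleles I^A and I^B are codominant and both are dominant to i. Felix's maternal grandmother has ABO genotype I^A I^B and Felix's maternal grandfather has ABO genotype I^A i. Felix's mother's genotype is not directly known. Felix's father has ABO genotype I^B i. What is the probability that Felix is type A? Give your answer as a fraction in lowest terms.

Felix's mother's ABO genotype from I^A I^B × I^A i: 1/4 I^A I^A, 1/4 I^A I^B, 1/4 I^A i, 1/4 I^B i.
Crossing each possibility with the father I^B i and summing P(type A): 1/4·1/2 + 1/4·1/4 + 1/4·1/4 + 1/4·0 = 1/4.

1/4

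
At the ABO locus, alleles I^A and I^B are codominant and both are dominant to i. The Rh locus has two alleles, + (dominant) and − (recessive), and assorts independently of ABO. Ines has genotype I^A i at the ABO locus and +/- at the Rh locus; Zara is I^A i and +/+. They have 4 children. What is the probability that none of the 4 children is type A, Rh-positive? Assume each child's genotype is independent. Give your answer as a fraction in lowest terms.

ABO cross I^A i × I^A i → 1/4 O, 3/4 A.
Rh cross +/- × +/+ → 1 Rh+; so P(type A, Rh-positive) = 3/4 × 1 = 3/4 per child.
P(not type A, Rh-positive) = 1/4 for one child; (1/4)^4 = 1/256.

1/256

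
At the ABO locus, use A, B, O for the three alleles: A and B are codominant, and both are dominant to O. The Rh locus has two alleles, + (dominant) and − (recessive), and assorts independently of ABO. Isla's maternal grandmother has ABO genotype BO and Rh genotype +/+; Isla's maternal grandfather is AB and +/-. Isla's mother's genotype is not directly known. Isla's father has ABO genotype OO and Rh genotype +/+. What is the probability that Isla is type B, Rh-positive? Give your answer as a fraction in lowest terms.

Isla's mother's ABO genotype from BO × AB: 1/4 AB, 1/4 AO, 1/4 BB, 1/4 BO.
Crossing each possibility with the father OO and summing P(type B): 1/4·1/2 + 1/4·0 + 1/4·1 + 1/4·1/2 = 1/2.
Similarly for Rh via the mother's Rh distribution: P(Rh+) = 1.
Independent loci: 1/2 × 1 = 1/2.

1/2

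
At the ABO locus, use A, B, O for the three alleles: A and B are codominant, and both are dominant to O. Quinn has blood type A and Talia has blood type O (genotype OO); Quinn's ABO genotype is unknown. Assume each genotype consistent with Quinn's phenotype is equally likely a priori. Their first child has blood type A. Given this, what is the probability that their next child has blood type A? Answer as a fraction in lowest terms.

Possible genotypes: Quinn ∈ {AA, AO}; Talia ∈ {OO}.
Weight each parental genotype pair by prior × P(type-A child):
  AA × OO: posterior weight 2/3; P(next child type A) = 1.
  AO × OO: posterior weight 1/3; P(next child type A) = 1/2.
Weighted sum = 5/6.

5/6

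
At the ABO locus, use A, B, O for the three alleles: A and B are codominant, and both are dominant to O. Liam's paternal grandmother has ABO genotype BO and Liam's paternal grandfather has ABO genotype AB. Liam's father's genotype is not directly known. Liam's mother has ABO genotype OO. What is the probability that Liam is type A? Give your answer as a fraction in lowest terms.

1/4

Liam's father's ABO genotype from BO × AB: 1/4 AB, 1/4 AO, 1/4 BB, 1/4 BO.
Crossing each possibility with the mother OO and summing P(type A): 1/4·1/2 + 1/4·1/2 + 1/4·0 + 1/4·0 = 1/4.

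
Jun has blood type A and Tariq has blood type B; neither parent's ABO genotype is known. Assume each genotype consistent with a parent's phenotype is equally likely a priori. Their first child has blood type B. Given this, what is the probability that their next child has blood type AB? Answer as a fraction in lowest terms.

5/12

Possible genotypes: Jun ∈ {I^A I^A, I^A i}; Tariq ∈ {I^B I^B, I^B i}.
Weight each parental genotype pair by prior × P(type-B child):
  I^A i × I^B I^B: posterior weight 2/3; P(next child type AB) = 1/2.
  I^A i × I^B i: posterior weight 1/3; P(next child type AB) = 1/4.
Weighted sum = 5/12.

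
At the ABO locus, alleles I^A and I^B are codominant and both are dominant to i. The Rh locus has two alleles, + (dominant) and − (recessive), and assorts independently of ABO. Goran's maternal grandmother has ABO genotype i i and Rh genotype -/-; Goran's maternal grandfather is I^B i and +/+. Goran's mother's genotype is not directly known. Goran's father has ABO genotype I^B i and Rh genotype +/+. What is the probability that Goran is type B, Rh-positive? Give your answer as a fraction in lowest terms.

5/8

Goran's mother's ABO genotype from i i × I^B i: 1/2 I^B i, 1/2 i i.
Crossing each possibility with the father I^B i and summing P(type B): 1/2·3/4 + 1/2·1/2 = 5/8.
Similarly for Rh via the mother's Rh distribution: P(Rh+) = 1.
Independent loci: 5/8 × 1 = 5/8.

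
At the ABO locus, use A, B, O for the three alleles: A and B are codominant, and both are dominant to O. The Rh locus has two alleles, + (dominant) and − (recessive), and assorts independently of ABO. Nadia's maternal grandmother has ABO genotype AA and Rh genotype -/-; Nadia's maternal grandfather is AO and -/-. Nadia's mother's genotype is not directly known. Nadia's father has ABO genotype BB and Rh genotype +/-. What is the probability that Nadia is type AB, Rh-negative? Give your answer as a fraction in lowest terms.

Nadia's mother's ABO genotype from AA × AO: 1/2 AA, 1/2 AO.
Crossing each possibility with the father BB and summing P(type AB): 1/2·1 + 1/2·1/2 = 3/4.
Similarly for Rh via the mother's Rh distribution: P(Rh-) = 1/2.
Independent loci: 3/4 × 1/2 = 3/8.

3/8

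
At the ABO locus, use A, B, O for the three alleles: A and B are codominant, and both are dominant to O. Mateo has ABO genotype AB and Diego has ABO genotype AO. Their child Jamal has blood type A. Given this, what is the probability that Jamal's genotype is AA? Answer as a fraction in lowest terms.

1/2

Cross AB × AO → 1/4 AA, 1/4 AB, 1/4 AO, 1/4 BO.
Type-A genotypes among offspring: AA (1/4), AO (1/4); total 1/2.
P(AA | type A) = (1/4) / (1/2) = 1/2.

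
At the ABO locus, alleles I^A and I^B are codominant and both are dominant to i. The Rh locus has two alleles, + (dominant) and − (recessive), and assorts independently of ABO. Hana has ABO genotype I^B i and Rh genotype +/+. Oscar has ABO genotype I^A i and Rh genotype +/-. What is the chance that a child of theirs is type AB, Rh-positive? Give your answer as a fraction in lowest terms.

ABO cross I^B i × I^A i → offspring phenotypes: 1/4 O, 1/4 A, 1/4 B, 1/4 AB.
Rh cross +/+ × +/- → 1 Rh+.
Independent loci: P(type AB, Rh-positive) = 1/4 × 1 = 1/4.

1/4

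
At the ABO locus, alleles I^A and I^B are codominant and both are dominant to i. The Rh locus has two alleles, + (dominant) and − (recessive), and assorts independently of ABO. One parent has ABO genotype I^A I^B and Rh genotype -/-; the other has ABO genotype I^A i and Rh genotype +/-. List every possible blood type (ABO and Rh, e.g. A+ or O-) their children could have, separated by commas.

A+, A-, B+, B-, AB+, AB-

Gametes from I^A I^B × I^A i give offspring ABO genotypes I^A I^A, I^A I^B, I^A i, I^B i, i.e. phenotypes A, B, AB.
Rh cross -/- × +/- → phenotypes Rh+, Rh-.
Combining independently: A+, A-, B+, B-, AB+, AB-.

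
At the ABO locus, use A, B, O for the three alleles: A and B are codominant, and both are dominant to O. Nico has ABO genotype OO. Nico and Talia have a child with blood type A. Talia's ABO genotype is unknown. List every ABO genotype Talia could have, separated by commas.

For each candidate genotype of Talia, check whether crossing it with OO can produce every observed child phenotype.
  AA → possible child types {A} ✓
  AB → possible child types {A, B} ✓
  AO → possible child types {O, A} ✓
  BB → possible child types {B} ✗
  BO → possible child types {O, B} ✗
  OO → possible child types {O} ✗

AA, AB, AO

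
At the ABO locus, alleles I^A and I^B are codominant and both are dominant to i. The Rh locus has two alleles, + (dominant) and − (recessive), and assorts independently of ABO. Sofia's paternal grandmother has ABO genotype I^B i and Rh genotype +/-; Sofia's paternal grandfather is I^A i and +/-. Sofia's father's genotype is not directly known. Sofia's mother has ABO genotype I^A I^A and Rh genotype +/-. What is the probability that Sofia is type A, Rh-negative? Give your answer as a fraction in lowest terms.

3/16

Sofia's father's ABO genotype from I^B i × I^A i: 1/4 I^A I^B, 1/4 I^A i, 1/4 I^B i, 1/4 i i.
Crossing each possibility with the mother I^A I^A and summing P(type A): 1/4·1/2 + 1/4·1 + 1/4·1/2 + 1/4·1 = 3/4.
Similarly for Rh via the father's Rh distribution: P(Rh-) = 1/4.
Independent loci: 3/4 × 1/4 = 3/16.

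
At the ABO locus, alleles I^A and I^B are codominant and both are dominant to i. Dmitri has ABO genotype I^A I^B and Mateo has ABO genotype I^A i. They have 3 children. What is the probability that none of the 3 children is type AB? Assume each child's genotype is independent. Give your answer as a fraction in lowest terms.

ABO cross I^A I^B × I^A i → 1/2 A, 1/4 B, 1/4 AB.
So P(type AB) = 1/4 per child.
P(not type AB) = 3/4 for one child; (3/4)^3 = 27/64.

27/64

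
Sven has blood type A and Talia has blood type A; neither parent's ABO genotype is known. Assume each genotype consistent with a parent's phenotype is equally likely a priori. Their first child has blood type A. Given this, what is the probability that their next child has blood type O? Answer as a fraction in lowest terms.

Possible genotypes: Sven ∈ {AA, AO}; Talia ∈ {AA, AO}.
Weight each parental genotype pair by prior × P(type-A child):
  AA × AA: posterior weight 4/15; P(next child type O) = 0.
  AA × AO: posterior weight 4/15; P(next child type O) = 0.
  AO × AA: posterior weight 4/15; P(next child type O) = 0.
  AO × AO: posterior weight 1/5; P(next child type O) = 1/4.
Weighted sum = 1/20.

1/20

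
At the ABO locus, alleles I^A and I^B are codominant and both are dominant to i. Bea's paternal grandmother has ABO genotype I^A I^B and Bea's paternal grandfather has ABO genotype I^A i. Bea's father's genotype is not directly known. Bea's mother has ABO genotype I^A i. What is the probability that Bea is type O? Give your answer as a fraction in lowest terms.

1/8

Bea's father's ABO genotype from I^A I^B × I^A i: 1/4 I^A I^A, 1/4 I^A I^B, 1/4 I^A i, 1/4 I^B i.
Crossing each possibility with the mother I^A i and summing P(type O): 1/4·0 + 1/4·0 + 1/4·1/4 + 1/4·1/4 = 1/8.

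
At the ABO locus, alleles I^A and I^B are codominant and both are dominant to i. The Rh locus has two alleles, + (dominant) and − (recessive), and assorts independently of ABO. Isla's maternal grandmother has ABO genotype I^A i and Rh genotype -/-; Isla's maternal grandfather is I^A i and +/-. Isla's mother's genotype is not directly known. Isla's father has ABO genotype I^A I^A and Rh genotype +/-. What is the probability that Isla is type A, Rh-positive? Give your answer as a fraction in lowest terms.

5/8

Isla's mother's ABO genotype from I^A i × I^A i: 1/4 I^A I^A, 1/2 I^A i, 1/4 i i.
Crossing each possibility with the father I^A I^A and summing P(type A): 1/4·1 + 1/2·1 + 1/4·1 = 1.
Similarly for Rh via the mother's Rh distribution: P(Rh+) = 5/8.
Independent loci: 1 × 5/8 = 5/8.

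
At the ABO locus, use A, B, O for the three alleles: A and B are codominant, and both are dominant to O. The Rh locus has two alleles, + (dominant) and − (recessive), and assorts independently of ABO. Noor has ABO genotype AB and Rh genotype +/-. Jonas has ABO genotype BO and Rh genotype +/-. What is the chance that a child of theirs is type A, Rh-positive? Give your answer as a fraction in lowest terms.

3/16

ABO cross AB × BO → offspring phenotypes: 1/4 A, 1/2 B, 1/4 AB.
Rh cross +/- × +/- → 3/4 Rh+, 1/4 Rh-.
Independent loci: P(type A, Rh-positive) = 1/4 × 3/4 = 3/16.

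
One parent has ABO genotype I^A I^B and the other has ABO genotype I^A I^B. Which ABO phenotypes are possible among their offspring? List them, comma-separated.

Gametes from I^A I^B × I^A I^B give offspring ABO genotypes I^A I^A, I^A I^B, I^B I^B, i.e. phenotypes A, B, AB.

A, B, AB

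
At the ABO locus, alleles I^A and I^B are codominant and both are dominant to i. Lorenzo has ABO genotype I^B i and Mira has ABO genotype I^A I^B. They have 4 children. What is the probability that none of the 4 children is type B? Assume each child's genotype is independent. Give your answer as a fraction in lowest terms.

1/16

ABO cross I^B i × I^A I^B → 1/4 A, 1/2 B, 1/4 AB.
So P(type B) = 1/2 per child.
P(not type B) = 1/2 for one child; (1/2)^4 = 1/16.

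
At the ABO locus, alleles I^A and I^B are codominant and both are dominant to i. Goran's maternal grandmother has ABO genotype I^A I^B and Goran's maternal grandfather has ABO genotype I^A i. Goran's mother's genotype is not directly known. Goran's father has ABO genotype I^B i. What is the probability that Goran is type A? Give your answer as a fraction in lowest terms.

Goran's mother's ABO genotype from I^A I^B × I^A i: 1/4 I^A I^A, 1/4 I^A I^B, 1/4 I^A i, 1/4 I^B i.
Crossing each possibility with the father I^B i and summing P(type A): 1/4·1/2 + 1/4·1/4 + 1/4·1/4 + 1/4·0 = 1/4.

1/4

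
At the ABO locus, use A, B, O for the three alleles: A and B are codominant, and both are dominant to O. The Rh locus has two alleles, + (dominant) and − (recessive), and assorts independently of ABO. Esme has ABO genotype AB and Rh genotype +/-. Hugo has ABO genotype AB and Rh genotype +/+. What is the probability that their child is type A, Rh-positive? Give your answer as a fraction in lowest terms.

ABO cross AB × AB → offspring phenotypes: 1/4 A, 1/4 B, 1/2 AB.
Rh cross +/- × +/+ → 1 Rh+.
Independent loci: P(type A, Rh-positive) = 1/4 × 1 = 1/4.

1/4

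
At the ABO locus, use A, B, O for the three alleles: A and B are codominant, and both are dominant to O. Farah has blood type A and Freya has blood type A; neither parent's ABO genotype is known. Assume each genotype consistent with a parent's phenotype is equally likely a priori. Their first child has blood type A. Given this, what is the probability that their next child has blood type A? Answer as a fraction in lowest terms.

Possible genotypes: Farah ∈ {AA, AO}; Freya ∈ {AA, AO}.
Weight each parental genotype pair by prior × P(type-A child):
  AA × AA: posterior weight 4/15; P(next child type A) = 1.
  AA × AO: posterior weight 4/15; P(next child type A) = 1.
  AO × AA: posterior weight 4/15; P(next child type A) = 1.
  AO × AO: posterior weight 1/5; P(next child type A) = 3/4.
Weighted sum = 19/20.

19/20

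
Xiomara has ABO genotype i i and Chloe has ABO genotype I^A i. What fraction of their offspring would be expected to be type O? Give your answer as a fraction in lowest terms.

ABO cross i i × I^A i → offspring phenotypes: 1/2 O, 1/2 A.
So P(type O) = 1/2.

1/2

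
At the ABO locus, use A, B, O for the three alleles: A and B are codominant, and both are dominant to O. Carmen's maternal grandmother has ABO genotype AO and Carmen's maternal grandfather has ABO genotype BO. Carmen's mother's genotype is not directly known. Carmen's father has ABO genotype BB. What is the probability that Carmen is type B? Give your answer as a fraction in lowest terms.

Carmen's mother's ABO genotype from AO × BO: 1/4 AB, 1/4 AO, 1/4 BO, 1/4 OO.
Crossing each possibility with the father BB and summing P(type B): 1/4·1/2 + 1/4·1/2 + 1/4·1 + 1/4·1 = 3/4.

3/4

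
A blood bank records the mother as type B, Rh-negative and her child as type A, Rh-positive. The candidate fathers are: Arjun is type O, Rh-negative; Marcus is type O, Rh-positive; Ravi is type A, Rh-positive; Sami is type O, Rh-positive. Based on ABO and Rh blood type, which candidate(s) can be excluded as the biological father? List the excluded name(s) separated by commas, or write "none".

Arjun, Marcus, Sami

A candidate is excluded only if no genotype consistent with his phenotype could produce a type A, Rh-positive child with a type B, Rh-negative mother.
Arjun (type O, Rh-): no genotype consistent with that phenotype can produce a type-A Rh+ child with a type-B mother.
Marcus (type O, Rh+): no genotype consistent with that phenotype can produce a type-A Rh+ child with a type-B mother.
Sami (type O, Rh+): no genotype consistent with that phenotype can produce a type-A Rh+ child with a type-B mother.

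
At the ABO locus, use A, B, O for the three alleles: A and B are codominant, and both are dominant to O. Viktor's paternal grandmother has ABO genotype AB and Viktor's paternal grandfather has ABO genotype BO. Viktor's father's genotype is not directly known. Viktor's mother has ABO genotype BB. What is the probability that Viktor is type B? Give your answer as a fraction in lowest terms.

Viktor's father's ABO genotype from AB × BO: 1/4 AB, 1/4 AO, 1/4 BB, 1/4 BO.
Crossing each possibility with the mother BB and summing P(type B): 1/4·1/2 + 1/4·1/2 + 1/4·1 + 1/4·1 = 3/4.

3/4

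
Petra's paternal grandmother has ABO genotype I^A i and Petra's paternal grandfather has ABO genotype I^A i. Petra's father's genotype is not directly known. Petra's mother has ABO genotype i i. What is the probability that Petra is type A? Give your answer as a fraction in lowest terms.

Petra's father's ABO genotype from I^A i × I^A i: 1/4 I^A I^A, 1/2 I^A i, 1/4 i i.
Crossing each possibility with the mother i i and summing P(type A): 1/4·1 + 1/2·1/2 + 1/4·0 = 1/2.

1/2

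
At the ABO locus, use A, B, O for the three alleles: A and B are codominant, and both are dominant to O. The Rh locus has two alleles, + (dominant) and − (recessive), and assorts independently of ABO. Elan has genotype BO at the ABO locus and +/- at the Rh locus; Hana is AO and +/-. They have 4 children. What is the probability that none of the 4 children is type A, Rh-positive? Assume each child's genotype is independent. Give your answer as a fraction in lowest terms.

28561/65536

ABO cross BO × AO → 1/4 O, 1/4 A, 1/4 B, 1/4 AB.
Rh cross +/- × +/- → 3/4 Rh+, 1/4 Rh-; so P(type A, Rh-positive) = 1/4 × 3/4 = 3/16 per child.
P(not type A, Rh-positive) = 13/16 for one child; (13/16)^4 = 28561/65536.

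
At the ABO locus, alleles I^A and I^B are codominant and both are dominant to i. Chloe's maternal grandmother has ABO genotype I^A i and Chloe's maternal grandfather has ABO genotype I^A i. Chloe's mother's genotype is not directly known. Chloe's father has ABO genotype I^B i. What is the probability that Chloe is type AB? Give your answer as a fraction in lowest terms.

Chloe's mother's ABO genotype from I^A i × I^A i: 1/4 I^A I^A, 1/2 I^A i, 1/4 i i.
Crossing each possibility with the father I^B i and summing P(type AB): 1/4·1/2 + 1/2·1/4 + 1/4·0 = 1/4.

1/4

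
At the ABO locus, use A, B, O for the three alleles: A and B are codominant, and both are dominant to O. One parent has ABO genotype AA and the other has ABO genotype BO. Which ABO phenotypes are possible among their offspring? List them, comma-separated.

A, AB

Gametes from AA × BO give offspring ABO genotypes AB, AO, i.e. phenotypes A, AB.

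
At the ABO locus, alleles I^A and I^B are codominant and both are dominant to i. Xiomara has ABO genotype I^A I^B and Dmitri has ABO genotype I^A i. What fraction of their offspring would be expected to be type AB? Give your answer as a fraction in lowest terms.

ABO cross I^A I^B × I^A i → offspring phenotypes: 1/2 A, 1/4 B, 1/4 AB.
So P(type AB) = 1/4.

1/4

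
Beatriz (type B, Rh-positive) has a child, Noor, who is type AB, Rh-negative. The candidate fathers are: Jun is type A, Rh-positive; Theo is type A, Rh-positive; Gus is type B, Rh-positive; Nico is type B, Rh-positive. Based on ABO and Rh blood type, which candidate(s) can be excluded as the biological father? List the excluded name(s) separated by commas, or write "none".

A candidate is excluded only if no genotype consistent with his phenotype could produce a type AB, Rh-negative child with a type B, Rh-positive mother.
Gus (type B, Rh+): no genotype consistent with that phenotype can produce a type-AB Rh- child with a type-B mother.
Nico (type B, Rh+): no genotype consistent with that phenotype can produce a type-AB Rh- child with a type-B mother.

Gus, Nico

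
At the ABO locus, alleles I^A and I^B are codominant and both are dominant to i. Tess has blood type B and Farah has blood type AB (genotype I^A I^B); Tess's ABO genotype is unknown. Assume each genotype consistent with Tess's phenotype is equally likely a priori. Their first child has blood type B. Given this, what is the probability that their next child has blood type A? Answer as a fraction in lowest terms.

Possible genotypes: Tess ∈ {I^B I^B, I^B i}; Farah ∈ {I^A I^B}.
Weight each parental genotype pair by prior × P(type-B child):
  I^B I^B × I^A I^B: posterior weight 1/2; P(next child type A) = 0.
  I^B i × I^A I^B: posterior weight 1/2; P(next child type A) = 1/4.
Weighted sum = 1/8.

1/8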